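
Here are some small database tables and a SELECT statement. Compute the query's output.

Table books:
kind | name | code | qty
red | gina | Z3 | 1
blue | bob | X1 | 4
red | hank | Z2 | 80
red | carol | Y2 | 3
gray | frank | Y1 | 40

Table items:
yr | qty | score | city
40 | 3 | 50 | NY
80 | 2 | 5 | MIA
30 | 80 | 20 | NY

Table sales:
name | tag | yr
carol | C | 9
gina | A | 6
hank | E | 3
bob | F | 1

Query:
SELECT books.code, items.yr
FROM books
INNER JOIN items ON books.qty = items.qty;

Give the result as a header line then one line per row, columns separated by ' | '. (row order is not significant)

== RESULT ==
books.code | items.yr
Z2 | 30
Y2 | 40

Derivation:
After JOIN items (2 rows):
books.kind | books.name | books.code | books.qty | items.yr | items.qty | items.score | items.city
red | hank | Z2 | 80 | 30 | 80 | 20 | NY
red | carol | Y2 | 3 | 40 | 3 | 50 | NY
After SELECT (2 rows):
books.code | items.yr
Z2 | 30
Y2 | 40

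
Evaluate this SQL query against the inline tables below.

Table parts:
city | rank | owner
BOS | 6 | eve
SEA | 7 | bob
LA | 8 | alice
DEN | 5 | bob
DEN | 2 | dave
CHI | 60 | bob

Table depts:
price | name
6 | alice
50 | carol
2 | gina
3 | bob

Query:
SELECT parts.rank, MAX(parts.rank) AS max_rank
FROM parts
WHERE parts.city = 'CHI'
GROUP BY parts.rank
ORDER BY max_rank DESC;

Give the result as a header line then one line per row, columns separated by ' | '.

After WHERE (1 rows):
parts.city | parts.rank | parts.owner
CHI | 60 | bob
After GROUP BY (1 rows):
parts.rank | max_rank
60 | 60
After ORDER BY (1 rows):
parts.rank | max_rank
60 | 60

== RESULT ==
parts.rank | max_rank
60 | 60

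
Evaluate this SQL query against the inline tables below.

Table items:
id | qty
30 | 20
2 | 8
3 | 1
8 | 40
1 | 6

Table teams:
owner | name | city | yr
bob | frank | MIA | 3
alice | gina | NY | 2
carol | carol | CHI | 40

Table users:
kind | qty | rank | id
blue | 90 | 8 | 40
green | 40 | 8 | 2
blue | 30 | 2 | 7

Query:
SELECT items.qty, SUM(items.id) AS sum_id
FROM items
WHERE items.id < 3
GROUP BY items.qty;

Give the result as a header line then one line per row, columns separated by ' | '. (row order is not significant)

After WHERE (2 rows):
items.id | items.qty
2 | 8
1 | 6
After GROUP BY (2 rows):
items.qty | sum_id
8 | 2
6 | 1

== RESULT ==
items.qty | sum_id
8 | 2
6 | 1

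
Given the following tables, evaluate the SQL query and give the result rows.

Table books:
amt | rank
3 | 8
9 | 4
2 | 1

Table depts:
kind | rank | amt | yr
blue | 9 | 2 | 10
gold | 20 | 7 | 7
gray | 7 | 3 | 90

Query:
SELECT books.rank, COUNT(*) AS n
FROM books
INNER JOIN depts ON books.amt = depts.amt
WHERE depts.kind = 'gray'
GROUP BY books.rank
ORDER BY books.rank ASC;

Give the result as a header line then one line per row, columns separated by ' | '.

After JOIN depts (2 rows):
books.amt | books.rank | depts.kind | depts.rank | depts.amt | depts.yr
3 | 8 | gray | 7 | 3 | 90
2 | 1 | blue | 9 | 2 | 10
After WHERE (1 rows):
books.amt | books.rank | depts.kind | depts.rank | depts.amt | depts.yr
3 | 8 | gray | 7 | 3 | 90
After GROUP BY (1 rows):
books.rank | n
8 | 1
After ORDER BY (1 rows):
books.rank | n
8 | 1

== RESULT ==
books.rank | n
8 | 1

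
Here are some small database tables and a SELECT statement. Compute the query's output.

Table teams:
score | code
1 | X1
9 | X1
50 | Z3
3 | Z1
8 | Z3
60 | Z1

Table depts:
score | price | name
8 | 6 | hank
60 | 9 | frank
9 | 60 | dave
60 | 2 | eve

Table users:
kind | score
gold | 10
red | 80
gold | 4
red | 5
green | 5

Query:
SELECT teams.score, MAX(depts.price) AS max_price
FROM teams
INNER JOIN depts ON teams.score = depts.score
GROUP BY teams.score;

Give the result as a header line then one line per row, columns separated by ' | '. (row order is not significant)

== RESULT ==
teams.score | max_price
9 | 60
8 | 6
60 | 9

Derivation:
After JOIN depts (4 rows):
teams.score | teams.code | depts.score | depts.price | depts.name
9 | X1 | 9 | 60 | dave
8 | Z3 | 8 | 6 | hank
60 | Z1 | 60 | 9 | frank
60 | Z1 | 60 | 2 | eve
After GROUP BY (3 rows):
teams.score | max_price
9 | 60
8 | 6
60 | 9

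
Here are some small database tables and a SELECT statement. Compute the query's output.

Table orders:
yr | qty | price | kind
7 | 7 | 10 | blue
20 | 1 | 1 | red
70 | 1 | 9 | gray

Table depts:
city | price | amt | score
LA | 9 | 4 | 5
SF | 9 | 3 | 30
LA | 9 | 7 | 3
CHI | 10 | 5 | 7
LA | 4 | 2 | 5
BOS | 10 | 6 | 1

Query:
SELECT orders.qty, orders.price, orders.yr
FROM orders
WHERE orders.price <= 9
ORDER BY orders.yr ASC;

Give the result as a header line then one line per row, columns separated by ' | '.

== RESULT ==
orders.qty | orders.price | orders.yr
1 | 1 | 20
1 | 9 | 70

Derivation:
After WHERE (2 rows):
orders.yr | orders.qty | orders.price | orders.kind
20 | 1 | 1 | red
70 | 1 | 9 | gray
After SELECT (2 rows):
orders.qty | orders.price | orders.yr
1 | 1 | 20
1 | 9 | 70
After ORDER BY (2 rows):
orders.qty | orders.price | orders.yr
1 | 1 | 20
1 | 9 | 70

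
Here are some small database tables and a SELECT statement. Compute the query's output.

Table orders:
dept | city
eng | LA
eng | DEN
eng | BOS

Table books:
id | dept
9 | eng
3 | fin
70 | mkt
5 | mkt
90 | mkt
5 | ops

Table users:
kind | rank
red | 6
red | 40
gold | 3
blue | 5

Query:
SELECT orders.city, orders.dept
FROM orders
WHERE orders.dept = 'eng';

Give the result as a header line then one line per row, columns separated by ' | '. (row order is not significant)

== RESULT ==
orders.city | orders.dept
LA | eng
DEN | eng
BOS | eng

Derivation:
After WHERE (3 rows):
orders.dept | orders.city
eng | LA
eng | DEN
eng | BOS
After SELECT (3 rows):
orders.city | orders.dept
LA | eng
DEN | eng
BOS | eng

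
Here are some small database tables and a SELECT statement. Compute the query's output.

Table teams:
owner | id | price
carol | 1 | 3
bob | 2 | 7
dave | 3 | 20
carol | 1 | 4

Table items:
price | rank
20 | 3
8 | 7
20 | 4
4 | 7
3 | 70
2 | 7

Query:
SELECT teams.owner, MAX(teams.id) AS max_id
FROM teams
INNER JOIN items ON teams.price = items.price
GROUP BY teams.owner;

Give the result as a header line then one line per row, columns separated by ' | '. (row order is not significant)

== RESULT ==
teams.owner | max_id
carol | 1
dave | 3

Derivation:
After JOIN items (4 rows):
teams.owner | teams.id | teams.price | items.price | items.rank
carol | 1 | 3 | 3 | 70
dave | 3 | 20 | 20 | 3
dave | 3 | 20 | 20 | 4
carol | 1 | 4 | 4 | 7
After GROUP BY (2 rows):
teams.owner | max_id
carol | 1
dave | 3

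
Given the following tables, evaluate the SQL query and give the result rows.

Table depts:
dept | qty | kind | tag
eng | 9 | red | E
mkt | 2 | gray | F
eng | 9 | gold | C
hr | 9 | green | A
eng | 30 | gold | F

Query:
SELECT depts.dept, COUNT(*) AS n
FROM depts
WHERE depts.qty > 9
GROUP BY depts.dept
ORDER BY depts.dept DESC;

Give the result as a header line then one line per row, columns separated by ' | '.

== RESULT ==
depts.dept | n
eng | 1

Derivation:
After WHERE (1 rows):
depts.dept | depts.qty | depts.kind | depts.tag
eng | 30 | gold | F
After GROUP BY (1 rows):
depts.dept | n
eng | 1
After ORDER BY (1 rows):
depts.dept | n
eng | 1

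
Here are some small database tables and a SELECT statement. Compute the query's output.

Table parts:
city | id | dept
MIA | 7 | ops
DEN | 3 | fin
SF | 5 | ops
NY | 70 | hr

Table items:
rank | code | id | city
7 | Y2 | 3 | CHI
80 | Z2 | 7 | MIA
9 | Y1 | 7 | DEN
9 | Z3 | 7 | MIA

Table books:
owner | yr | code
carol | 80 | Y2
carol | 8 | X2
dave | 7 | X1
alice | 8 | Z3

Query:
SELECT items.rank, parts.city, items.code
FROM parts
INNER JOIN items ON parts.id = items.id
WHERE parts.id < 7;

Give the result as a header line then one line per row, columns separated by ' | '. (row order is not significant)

After JOIN items (4 rows):
parts.city | parts.id | parts.dept | items.rank | items.code | items.id | items.city
MIA | 7 | ops | 80 | Z2 | 7 | MIA
MIA | 7 | ops | 9 | Y1 | 7 | DEN
MIA | 7 | ops | 9 | Z3 | 7 | MIA
DEN | 3 | fin | 7 | Y2 | 3 | CHI
After WHERE (1 rows):
parts.city | parts.id | parts.dept | items.rank | items.code | items.id | items.city
DEN | 3 | fin | 7 | Y2 | 3 | CHI
After SELECT (1 rows):
items.rank | parts.city | items.code
7 | DEN | Y2

== RESULT ==
items.rank | parts.city | items.code
7 | DEN | Y2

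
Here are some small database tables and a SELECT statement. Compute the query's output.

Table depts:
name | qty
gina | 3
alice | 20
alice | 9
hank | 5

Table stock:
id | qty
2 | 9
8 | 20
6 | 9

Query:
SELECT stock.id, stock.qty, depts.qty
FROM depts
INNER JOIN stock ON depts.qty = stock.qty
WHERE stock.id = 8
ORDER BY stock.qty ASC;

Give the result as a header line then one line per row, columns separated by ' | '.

== RESULT ==
stock.id | stock.qty | depts.qty
8 | 20 | 20

Derivation:
After JOIN stock (3 rows):
depts.name | depts.qty | stock.id | stock.qty
alice | 20 | 8 | 20
alice | 9 | 2 | 9
alice | 9 | 6 | 9
After WHERE (1 rows):
depts.name | depts.qty | stock.id | stock.qty
alice | 20 | 8 | 20
After SELECT (1 rows):
stock.id | stock.qty | depts.qty
8 | 20 | 20
After ORDER BY (1 rows):
stock.id | stock.qty | depts.qty
8 | 20 | 20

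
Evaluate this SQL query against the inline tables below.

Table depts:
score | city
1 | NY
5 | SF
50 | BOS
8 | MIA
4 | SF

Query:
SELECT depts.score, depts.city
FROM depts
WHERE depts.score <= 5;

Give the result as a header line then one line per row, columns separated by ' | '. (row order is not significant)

After WHERE (3 rows):
depts.score | depts.city
1 | NY
5 | SF
4 | SF
After SELECT (3 rows):
depts.score | depts.city
1 | NY
5 | SF
4 | SF

== RESULT ==
depts.score | depts.city
1 | NY
5 | SF
4 | SF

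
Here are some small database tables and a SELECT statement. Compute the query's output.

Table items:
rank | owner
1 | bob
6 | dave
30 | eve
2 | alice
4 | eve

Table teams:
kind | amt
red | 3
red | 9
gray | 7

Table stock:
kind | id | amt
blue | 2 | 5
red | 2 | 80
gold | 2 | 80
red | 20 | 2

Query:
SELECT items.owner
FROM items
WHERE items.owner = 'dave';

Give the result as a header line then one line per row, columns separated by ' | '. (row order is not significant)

== RESULT ==
items.owner
dave

Derivation:
After WHERE (1 rows):
items.rank | items.owner
6 | dave
After SELECT (1 rows):
items.owner
dave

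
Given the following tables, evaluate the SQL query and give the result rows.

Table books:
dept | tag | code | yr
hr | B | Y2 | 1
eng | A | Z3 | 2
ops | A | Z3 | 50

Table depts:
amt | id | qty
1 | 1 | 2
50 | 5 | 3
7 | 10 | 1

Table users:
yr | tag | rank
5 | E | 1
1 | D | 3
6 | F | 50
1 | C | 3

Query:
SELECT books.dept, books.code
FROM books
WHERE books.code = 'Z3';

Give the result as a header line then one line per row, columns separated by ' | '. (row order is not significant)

== RESULT ==
books.dept | books.code
eng | Z3
ops | Z3

Derivation:
After WHERE (2 rows):
books.dept | books.tag | books.code | books.yr
eng | A | Z3 | 2
ops | A | Z3 | 50
After SELECT (2 rows):
books.dept | books.code
eng | Z3
ops | Z3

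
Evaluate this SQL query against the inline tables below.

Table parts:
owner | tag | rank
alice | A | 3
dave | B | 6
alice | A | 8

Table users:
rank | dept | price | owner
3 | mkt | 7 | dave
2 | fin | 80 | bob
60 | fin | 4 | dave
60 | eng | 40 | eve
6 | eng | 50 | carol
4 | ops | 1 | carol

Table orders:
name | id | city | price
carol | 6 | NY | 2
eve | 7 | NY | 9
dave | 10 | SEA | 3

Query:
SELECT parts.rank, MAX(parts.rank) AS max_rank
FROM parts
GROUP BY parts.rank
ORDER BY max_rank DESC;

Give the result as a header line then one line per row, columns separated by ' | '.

After GROUP BY (3 rows):
parts.rank | max_rank
3 | 3
6 | 6
8 | 8
After ORDER BY (3 rows):
parts.rank | max_rank
8 | 8
6 | 6
3 | 3

== RESULT ==
parts.rank | max_rank
8 | 8
6 | 6
3 | 3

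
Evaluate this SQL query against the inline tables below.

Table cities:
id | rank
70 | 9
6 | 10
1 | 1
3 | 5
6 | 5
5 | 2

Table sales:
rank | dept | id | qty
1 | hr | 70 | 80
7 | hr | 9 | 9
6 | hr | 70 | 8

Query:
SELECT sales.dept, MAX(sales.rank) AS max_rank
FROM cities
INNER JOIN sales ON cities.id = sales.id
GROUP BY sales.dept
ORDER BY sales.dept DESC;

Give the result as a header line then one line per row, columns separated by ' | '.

== RESULT ==
sales.dept | max_rank
hr | 6

Derivation:
After JOIN sales (2 rows):
cities.id | cities.rank | sales.rank | sales.dept | sales.id | sales.qty
70 | 9 | 1 | hr | 70 | 80
70 | 9 | 6 | hr | 70 | 8
After GROUP BY (1 rows):
sales.dept | max_rank
hr | 6
After ORDER BY (1 rows):
sales.dept | max_rank
hr | 6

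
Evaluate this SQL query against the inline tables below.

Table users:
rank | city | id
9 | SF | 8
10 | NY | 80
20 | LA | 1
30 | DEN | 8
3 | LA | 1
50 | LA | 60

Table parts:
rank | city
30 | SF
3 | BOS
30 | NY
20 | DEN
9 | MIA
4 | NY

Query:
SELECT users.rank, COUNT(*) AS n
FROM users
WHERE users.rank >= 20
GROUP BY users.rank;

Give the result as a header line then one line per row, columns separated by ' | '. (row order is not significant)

After WHERE (3 rows):
users.rank | users.city | users.id
20 | LA | 1
30 | DEN | 8
50 | LA | 60
After GROUP BY (3 rows):
users.rank | n
20 | 1
30 | 1
50 | 1

== RESULT ==
users.rank | n
20 | 1
30 | 1
50 | 1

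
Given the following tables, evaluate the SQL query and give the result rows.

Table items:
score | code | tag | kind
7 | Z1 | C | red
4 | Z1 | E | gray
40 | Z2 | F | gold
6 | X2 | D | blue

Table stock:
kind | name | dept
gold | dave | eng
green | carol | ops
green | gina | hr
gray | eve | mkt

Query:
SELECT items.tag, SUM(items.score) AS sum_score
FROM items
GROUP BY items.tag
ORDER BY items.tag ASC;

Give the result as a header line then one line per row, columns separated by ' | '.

After GROUP BY (4 rows):
items.tag | sum_score
C | 7
E | 4
F | 40
D | 6
After ORDER BY (4 rows):
items.tag | sum_score
C | 7
D | 6
E | 4
F | 40

== RESULT ==
items.tag | sum_score
C | 7
D | 6
E | 4
F | 40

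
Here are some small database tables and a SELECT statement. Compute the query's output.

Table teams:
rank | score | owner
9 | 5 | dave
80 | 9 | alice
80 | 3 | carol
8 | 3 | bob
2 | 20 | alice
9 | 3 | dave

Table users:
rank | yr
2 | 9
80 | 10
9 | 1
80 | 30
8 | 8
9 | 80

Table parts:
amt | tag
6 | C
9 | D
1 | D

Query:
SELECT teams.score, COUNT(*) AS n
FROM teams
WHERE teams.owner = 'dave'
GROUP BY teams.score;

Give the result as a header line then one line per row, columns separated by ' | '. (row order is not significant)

After WHERE (2 rows):
teams.rank | teams.score | teams.owner
9 | 5 | dave
9 | 3 | dave
After GROUP BY (2 rows):
teams.score | n
5 | 1
3 | 1

== RESULT ==
teams.score | n
5 | 1
3 | 1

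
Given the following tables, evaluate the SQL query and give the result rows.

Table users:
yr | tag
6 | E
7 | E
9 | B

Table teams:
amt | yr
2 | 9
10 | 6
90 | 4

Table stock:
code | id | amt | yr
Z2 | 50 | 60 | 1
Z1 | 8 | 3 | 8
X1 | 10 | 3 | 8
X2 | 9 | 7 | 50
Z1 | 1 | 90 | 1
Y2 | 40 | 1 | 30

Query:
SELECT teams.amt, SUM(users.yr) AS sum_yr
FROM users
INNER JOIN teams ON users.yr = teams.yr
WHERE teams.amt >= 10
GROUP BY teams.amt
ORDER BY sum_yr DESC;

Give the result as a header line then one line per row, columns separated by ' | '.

== RESULT ==
teams.amt | sum_yr
10 | 6

Derivation:
After JOIN teams (2 rows):
users.yr | users.tag | teams.amt | teams.yr
6 | E | 10 | 6
9 | B | 2 | 9
After WHERE (1 rows):
users.yr | users.tag | teams.amt | teams.yr
6 | E | 10 | 6
After GROUP BY (1 rows):
teams.amt | sum_yr
10 | 6
After ORDER BY (1 rows):
teams.amt | sum_yr
10 | 6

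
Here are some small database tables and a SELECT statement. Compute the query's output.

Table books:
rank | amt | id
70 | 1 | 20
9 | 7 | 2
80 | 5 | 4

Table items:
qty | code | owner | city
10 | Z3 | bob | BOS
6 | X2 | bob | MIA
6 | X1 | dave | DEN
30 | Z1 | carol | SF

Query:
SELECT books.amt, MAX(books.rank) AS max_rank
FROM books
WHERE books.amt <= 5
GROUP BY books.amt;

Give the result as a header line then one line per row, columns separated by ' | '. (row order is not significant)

== RESULT ==
books.amt | max_rank
1 | 70
5 | 80

Derivation:
After WHERE (2 rows):
books.rank | books.amt | books.id
70 | 1 | 20
80 | 5 | 4
After GROUP BY (2 rows):
books.amt | max_rank
1 | 70
5 | 80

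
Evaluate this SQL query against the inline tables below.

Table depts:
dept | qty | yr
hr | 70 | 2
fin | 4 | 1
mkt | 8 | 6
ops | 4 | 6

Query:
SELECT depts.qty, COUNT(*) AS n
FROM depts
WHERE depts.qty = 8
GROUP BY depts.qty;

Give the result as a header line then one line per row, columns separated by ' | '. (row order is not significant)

== RESULT ==
depts.qty | n
8 | 1

Derivation:
After WHERE (1 rows):
depts.dept | depts.qty | depts.yr
mkt | 8 | 6
After GROUP BY (1 rows):
depts.qty | n
8 | 1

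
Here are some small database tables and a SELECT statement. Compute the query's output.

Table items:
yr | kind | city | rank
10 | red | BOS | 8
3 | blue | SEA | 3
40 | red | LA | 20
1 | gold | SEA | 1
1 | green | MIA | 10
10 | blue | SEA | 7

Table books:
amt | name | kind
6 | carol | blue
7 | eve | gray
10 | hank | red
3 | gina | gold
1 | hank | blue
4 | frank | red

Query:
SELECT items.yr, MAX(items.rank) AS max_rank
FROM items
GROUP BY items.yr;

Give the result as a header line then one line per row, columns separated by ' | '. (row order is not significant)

== RESULT ==
items.yr | max_rank
10 | 8
3 | 3
40 | 20
1 | 10

Derivation:
After GROUP BY (4 rows):
items.yr | max_rank
10 | 8
3 | 3
40 | 20
1 | 10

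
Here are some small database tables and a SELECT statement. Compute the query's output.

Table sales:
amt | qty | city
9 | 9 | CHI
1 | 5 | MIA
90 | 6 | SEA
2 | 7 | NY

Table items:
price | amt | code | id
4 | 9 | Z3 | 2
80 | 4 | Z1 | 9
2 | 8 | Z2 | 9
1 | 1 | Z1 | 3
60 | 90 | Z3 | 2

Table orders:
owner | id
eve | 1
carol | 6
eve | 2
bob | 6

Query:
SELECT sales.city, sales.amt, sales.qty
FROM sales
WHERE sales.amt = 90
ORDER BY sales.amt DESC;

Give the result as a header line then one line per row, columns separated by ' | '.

After WHERE (1 rows):
sales.amt | sales.qty | sales.city
90 | 6 | SEA
After SELECT (1 rows):
sales.city | sales.amt | sales.qty
SEA | 90 | 6
After ORDER BY (1 rows):
sales.city | sales.amt | sales.qty
SEA | 90 | 6

== RESULT ==
sales.city | sales.amt | sales.qty
SEA | 90 | 6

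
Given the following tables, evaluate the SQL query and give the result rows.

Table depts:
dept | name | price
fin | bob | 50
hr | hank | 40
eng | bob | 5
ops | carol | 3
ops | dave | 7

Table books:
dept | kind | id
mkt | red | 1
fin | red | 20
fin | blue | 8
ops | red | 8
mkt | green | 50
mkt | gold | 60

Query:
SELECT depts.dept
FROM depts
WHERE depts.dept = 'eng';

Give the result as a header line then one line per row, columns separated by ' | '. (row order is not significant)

After WHERE (1 rows):
depts.dept | depts.name | depts.price
eng | bob | 5
After SELECT (1 rows):
depts.dept
eng

== RESULT ==
depts.dept
eng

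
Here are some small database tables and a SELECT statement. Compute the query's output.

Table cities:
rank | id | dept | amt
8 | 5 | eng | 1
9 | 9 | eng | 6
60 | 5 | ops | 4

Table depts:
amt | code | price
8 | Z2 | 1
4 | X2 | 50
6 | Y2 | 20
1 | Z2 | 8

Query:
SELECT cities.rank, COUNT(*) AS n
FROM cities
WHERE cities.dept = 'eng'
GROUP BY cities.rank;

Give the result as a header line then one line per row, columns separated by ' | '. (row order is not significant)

After WHERE (2 rows):
cities.rank | cities.id | cities.dept | cities.amt
8 | 5 | eng | 1
9 | 9 | eng | 6
After GROUP BY (2 rows):
cities.rank | n
8 | 1
9 | 1

== RESULT ==
cities.rank | n
8 | 1
9 | 1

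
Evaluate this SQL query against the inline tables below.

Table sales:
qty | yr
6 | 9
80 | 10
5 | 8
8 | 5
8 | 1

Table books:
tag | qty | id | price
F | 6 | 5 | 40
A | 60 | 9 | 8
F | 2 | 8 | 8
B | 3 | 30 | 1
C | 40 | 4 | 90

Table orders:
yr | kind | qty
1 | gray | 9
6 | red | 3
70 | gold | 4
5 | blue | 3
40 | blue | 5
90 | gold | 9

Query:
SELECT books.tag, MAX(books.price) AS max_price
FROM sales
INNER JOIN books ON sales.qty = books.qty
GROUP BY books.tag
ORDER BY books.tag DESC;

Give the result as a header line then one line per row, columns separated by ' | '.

After JOIN books (1 rows):
sales.qty | sales.yr | books.tag | books.qty | books.id | books.price
6 | 9 | F | 6 | 5 | 40
After GROUP BY (1 rows):
books.tag | max_price
F | 40
After ORDER BY (1 rows):
books.tag | max_price
F | 40

== RESULT ==
books.tag | max_price
F | 40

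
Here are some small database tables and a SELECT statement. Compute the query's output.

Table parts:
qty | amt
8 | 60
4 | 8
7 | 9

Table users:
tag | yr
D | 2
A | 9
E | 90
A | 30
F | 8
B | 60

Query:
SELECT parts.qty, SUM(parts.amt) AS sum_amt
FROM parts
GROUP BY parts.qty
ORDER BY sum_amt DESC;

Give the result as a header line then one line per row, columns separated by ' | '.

After GROUP BY (3 rows):
parts.qty | sum_amt
8 | 60
4 | 8
7 | 9
After ORDER BY (3 rows):
parts.qty | sum_amt
8 | 60
7 | 9
4 | 8

== RESULT ==
parts.qty | sum_amt
8 | 60
7 | 9
4 | 8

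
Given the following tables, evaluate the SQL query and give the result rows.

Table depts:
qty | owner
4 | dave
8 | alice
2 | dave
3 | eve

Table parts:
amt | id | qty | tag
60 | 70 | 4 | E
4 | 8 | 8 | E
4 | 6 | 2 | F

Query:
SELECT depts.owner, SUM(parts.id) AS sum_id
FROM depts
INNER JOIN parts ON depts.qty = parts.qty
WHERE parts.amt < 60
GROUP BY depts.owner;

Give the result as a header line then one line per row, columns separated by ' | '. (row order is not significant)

== RESULT ==
depts.owner | sum_id
alice | 8
dave | 6

Derivation:
After JOIN parts (3 rows):
depts.qty | depts.owner | parts.amt | parts.id | parts.qty | parts.tag
4 | dave | 60 | 70 | 4 | E
8 | alice | 4 | 8 | 8 | E
2 | dave | 4 | 6 | 2 | F
After WHERE (2 rows):
depts.qty | depts.owner | parts.amt | parts.id | parts.qty | parts.tag
8 | alice | 4 | 8 | 8 | E
2 | dave | 4 | 6 | 2 | F
After GROUP BY (2 rows):
depts.owner | sum_id
alice | 8
dave | 6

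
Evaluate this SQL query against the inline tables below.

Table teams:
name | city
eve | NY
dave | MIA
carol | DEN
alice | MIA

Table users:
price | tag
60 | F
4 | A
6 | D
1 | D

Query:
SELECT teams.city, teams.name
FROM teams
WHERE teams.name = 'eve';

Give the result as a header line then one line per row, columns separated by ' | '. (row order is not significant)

== RESULT ==
teams.city | teams.name
NY | eve

Derivation:
After WHERE (1 rows):
teams.name | teams.city
eve | NY
After SELECT (1 rows):
teams.city | teams.name
NY | eve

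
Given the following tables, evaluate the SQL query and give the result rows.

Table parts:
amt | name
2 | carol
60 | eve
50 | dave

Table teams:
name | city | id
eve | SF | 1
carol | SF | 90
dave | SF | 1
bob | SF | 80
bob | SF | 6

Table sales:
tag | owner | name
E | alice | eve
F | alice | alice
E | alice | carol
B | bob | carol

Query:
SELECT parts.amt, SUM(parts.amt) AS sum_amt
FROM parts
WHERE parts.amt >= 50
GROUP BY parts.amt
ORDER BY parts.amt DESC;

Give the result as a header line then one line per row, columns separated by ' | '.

After WHERE (2 rows):
parts.amt | parts.name
60 | eve
50 | dave
After GROUP BY (2 rows):
parts.amt | sum_amt
60 | 60
50 | 50
After ORDER BY (2 rows):
parts.amt | sum_amt
60 | 60
50 | 50

== RESULT ==
parts.amt | sum_amt
60 | 60
50 | 50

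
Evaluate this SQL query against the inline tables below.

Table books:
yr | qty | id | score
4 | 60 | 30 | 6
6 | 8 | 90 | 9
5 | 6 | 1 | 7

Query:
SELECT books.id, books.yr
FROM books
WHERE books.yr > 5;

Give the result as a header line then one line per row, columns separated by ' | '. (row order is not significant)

After WHERE (1 rows):
books.yr | books.qty | books.id | books.score
6 | 8 | 90 | 9
After SELECT (1 rows):
books.id | books.yr
90 | 6

== RESULT ==
books.id | books.yr
90 | 6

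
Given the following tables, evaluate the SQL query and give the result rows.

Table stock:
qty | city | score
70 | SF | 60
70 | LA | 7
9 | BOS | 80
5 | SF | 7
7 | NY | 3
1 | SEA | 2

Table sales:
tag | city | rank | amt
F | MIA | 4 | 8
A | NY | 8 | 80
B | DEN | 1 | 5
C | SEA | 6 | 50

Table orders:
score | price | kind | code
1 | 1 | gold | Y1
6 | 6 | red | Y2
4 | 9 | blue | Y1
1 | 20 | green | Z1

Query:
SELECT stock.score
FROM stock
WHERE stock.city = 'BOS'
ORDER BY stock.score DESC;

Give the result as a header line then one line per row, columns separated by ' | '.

== RESULT ==
stock.score
80

Derivation:
After WHERE (1 rows):
stock.qty | stock.city | stock.score
9 | BOS | 80
After SELECT (1 rows):
stock.score
80
After ORDER BY (1 rows):
stock.score
80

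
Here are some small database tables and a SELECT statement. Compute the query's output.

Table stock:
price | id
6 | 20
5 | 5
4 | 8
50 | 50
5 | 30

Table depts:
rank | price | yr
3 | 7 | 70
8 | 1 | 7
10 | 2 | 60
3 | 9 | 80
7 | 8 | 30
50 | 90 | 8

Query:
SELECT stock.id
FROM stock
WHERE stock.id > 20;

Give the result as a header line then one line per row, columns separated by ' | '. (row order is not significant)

== RESULT ==
stock.id
50
30

Derivation:
After WHERE (2 rows):
stock.price | stock.id
50 | 50
5 | 30
After SELECT (2 rows):
stock.id
50
30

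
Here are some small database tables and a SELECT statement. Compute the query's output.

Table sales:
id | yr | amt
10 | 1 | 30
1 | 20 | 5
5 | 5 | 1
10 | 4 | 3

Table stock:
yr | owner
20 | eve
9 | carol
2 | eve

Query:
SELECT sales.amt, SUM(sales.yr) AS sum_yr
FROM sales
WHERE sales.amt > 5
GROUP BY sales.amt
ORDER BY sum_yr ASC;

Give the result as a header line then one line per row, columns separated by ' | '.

After WHERE (1 rows):
sales.id | sales.yr | sales.amt
10 | 1 | 30
After GROUP BY (1 rows):
sales.amt | sum_yr
30 | 1
After ORDER BY (1 rows):
sales.amt | sum_yr
30 | 1

== RESULT ==
sales.amt | sum_yr
30 | 1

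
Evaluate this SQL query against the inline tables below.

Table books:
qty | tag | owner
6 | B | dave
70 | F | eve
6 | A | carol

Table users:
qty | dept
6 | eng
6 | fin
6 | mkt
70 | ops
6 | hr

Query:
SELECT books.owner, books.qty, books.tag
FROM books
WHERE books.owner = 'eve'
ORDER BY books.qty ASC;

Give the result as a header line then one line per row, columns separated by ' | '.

After WHERE (1 rows):
books.qty | books.tag | books.owner
70 | F | eve
After SELECT (1 rows):
books.owner | books.qty | books.tag
eve | 70 | F
After ORDER BY (1 rows):
books.owner | books.qty | books.tag
eve | 70 | F

== RESULT ==
books.owner | books.qty | books.tag
eve | 70 | F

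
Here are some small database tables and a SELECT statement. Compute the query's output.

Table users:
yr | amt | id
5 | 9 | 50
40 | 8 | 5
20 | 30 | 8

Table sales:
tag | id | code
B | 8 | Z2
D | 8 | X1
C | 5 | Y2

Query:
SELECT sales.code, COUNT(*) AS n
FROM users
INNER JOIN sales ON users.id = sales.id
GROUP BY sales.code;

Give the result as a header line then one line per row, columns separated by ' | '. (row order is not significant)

== RESULT ==
sales.code | n
Y2 | 1
Z2 | 1
X1 | 1

Derivation:
After JOIN sales (3 rows):
users.yr | users.amt | users.id | sales.tag | sales.id | sales.code
40 | 8 | 5 | C | 5 | Y2
20 | 30 | 8 | B | 8 | Z2
20 | 30 | 8 | D | 8 | X1
After GROUP BY (3 rows):
sales.code | n
Y2 | 1
Z2 | 1
X1 | 1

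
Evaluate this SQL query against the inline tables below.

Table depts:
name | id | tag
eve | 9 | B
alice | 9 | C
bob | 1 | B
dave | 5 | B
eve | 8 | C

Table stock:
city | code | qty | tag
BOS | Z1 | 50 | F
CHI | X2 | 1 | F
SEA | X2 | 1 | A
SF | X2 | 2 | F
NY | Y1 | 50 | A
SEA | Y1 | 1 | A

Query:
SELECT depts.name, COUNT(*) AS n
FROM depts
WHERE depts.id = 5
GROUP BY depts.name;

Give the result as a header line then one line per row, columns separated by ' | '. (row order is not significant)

After WHERE (1 rows):
depts.name | depts.id | depts.tag
dave | 5 | B
After GROUP BY (1 rows):
depts.name | n
dave | 1

== RESULT ==
depts.name | n
dave | 1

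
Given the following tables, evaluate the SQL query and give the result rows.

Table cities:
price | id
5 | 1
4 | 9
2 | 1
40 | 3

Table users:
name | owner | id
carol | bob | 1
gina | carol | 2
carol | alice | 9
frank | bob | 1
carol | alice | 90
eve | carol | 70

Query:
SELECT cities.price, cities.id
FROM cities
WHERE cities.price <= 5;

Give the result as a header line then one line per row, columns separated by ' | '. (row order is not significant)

After WHERE (3 rows):
cities.price | cities.id
5 | 1
4 | 9
2 | 1
After SELECT (3 rows):
cities.price | cities.id
5 | 1
4 | 9
2 | 1

== RESULT ==
cities.price | cities.id
5 | 1
4 | 9
2 | 1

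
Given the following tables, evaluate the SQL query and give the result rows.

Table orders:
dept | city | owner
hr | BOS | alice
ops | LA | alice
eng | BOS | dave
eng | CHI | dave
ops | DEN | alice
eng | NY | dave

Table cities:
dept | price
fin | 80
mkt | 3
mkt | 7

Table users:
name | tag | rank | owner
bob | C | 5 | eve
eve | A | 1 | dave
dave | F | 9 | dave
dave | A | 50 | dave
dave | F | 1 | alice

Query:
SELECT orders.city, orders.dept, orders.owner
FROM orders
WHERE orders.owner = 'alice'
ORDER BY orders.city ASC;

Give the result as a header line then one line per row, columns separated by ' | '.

== RESULT ==
orders.city | orders.dept | orders.owner
BOS | hr | alice
DEN | ops | alice
LA | ops | alice

Derivation:
After WHERE (3 rows):
orders.dept | orders.city | orders.owner
hr | BOS | alice
ops | LA | alice
ops | DEN | alice
After SELECT (3 rows):
orders.city | orders.dept | orders.owner
BOS | hr | alice
LA | ops | alice
DEN | ops | alice
After ORDER BY (3 rows):
orders.city | orders.dept | orders.owner
BOS | hr | alice
DEN | ops | alice
LA | ops | alice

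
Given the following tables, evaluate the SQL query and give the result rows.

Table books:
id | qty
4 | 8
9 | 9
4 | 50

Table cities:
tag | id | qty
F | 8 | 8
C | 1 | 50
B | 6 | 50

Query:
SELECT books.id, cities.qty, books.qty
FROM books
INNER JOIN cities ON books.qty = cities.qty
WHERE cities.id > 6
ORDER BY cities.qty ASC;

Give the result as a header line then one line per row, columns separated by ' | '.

After JOIN cities (3 rows):
books.id | books.qty | cities.tag | cities.id | cities.qty
4 | 8 | F | 8 | 8
4 | 50 | C | 1 | 50
4 | 50 | B | 6 | 50
After WHERE (1 rows):
books.id | books.qty | cities.tag | cities.id | cities.qty
4 | 8 | F | 8 | 8
After SELECT (1 rows):
books.id | cities.qty | books.qty
4 | 8 | 8
After ORDER BY (1 rows):
books.id | cities.qty | books.qty
4 | 8 | 8

== RESULT ==
books.id | cities.qty | books.qty
4 | 8 | 8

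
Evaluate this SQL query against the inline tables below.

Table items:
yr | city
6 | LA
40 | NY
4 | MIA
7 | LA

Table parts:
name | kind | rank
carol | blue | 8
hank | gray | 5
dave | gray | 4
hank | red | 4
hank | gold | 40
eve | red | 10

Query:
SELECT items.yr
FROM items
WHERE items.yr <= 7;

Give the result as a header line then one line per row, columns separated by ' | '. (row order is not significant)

After WHERE (3 rows):
items.yr | items.city
6 | LA
4 | MIA
7 | LA
After SELECT (3 rows):
items.yr
6
4
7

== RESULT ==
items.yr
6
4
7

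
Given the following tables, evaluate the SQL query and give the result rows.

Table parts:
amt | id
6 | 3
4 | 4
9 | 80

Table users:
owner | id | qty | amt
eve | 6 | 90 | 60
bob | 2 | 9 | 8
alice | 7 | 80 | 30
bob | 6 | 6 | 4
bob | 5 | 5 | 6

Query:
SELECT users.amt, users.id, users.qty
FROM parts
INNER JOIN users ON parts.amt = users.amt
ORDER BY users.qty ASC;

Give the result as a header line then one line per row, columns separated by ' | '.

After JOIN users (2 rows):
parts.amt | parts.id | users.owner | users.id | users.qty | users.amt
6 | 3 | bob | 5 | 5 | 6
4 | 4 | bob | 6 | 6 | 4
After SELECT (2 rows):
users.amt | users.id | users.qty
6 | 5 | 5
4 | 6 | 6
After ORDER BY (2 rows):
users.amt | users.id | users.qty
6 | 5 | 5
4 | 6 | 6

== RESULT ==
users.amt | users.id | users.qty
6 | 5 | 5
4 | 6 | 6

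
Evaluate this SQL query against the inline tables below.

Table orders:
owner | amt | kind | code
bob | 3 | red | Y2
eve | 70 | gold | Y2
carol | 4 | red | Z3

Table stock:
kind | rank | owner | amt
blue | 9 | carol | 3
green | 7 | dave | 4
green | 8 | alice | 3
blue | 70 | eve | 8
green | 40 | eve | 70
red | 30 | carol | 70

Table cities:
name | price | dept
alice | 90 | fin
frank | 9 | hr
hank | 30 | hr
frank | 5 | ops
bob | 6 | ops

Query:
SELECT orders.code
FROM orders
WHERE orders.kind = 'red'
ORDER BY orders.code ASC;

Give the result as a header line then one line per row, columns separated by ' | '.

After WHERE (2 rows):
orders.owner | orders.amt | orders.kind | orders.code
bob | 3 | red | Y2
carol | 4 | red | Z3
After SELECT (2 rows):
orders.code
Y2
Z3
After ORDER BY (2 rows):
orders.code
Y2
Z3

== RESULT ==
orders.code
Y2
Z3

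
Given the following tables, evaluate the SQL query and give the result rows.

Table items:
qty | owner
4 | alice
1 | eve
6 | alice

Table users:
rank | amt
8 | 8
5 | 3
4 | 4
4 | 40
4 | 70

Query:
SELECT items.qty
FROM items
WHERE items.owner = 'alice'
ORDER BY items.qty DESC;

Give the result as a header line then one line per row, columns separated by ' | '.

After WHERE (2 rows):
items.qty | items.owner
4 | alice
6 | alice
After SELECT (2 rows):
items.qty
4
6
After ORDER BY (2 rows):
items.qty
6
4

== RESULT ==
items.qty
6
4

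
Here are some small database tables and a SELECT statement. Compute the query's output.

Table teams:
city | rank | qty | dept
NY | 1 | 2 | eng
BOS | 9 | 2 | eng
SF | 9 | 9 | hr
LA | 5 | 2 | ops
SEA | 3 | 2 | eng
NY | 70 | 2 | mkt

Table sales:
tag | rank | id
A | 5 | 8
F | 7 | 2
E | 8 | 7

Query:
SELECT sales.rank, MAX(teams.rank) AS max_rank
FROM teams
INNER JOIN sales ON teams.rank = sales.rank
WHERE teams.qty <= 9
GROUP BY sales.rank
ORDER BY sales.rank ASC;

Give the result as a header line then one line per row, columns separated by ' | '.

After JOIN sales (1 rows):
teams.city | teams.rank | teams.qty | teams.dept | sales.tag | sales.rank | sales.id
LA | 5 | 2 | ops | A | 5 | 8
After WHERE (1 rows):
teams.city | teams.rank | teams.qty | teams.dept | sales.tag | sales.rank | sales.id
LA | 5 | 2 | ops | A | 5 | 8
After GROUP BY (1 rows):
sales.rank | max_rank
5 | 5
After ORDER BY (1 rows):
sales.rank | max_rank
5 | 5

== RESULT ==
sales.rank | max_rank
5 | 5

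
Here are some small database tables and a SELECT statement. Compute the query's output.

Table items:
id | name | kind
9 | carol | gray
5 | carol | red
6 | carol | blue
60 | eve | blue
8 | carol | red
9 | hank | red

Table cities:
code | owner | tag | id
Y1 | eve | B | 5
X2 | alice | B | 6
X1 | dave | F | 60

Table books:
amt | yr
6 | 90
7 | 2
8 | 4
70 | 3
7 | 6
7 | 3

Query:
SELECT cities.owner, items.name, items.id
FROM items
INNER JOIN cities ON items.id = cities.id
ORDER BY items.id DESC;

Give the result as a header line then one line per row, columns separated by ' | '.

== RESULT ==
cities.owner | items.name | items.id
dave | eve | 60
alice | carol | 6
eve | carol | 5

Derivation:
After JOIN cities (3 rows):
items.id | items.name | items.kind | cities.code | cities.owner | cities.tag | cities.id
5 | carol | red | Y1 | eve | B | 5
6 | carol | blue | X2 | alice | B | 6
60 | eve | blue | X1 | dave | F | 60
After SELECT (3 rows):
cities.owner | items.name | items.id
eve | carol | 5
alice | carol | 6
dave | eve | 60
After ORDER BY (3 rows):
cities.owner | items.name | items.id
dave | eve | 60
alice | carol | 6
eve | carol | 5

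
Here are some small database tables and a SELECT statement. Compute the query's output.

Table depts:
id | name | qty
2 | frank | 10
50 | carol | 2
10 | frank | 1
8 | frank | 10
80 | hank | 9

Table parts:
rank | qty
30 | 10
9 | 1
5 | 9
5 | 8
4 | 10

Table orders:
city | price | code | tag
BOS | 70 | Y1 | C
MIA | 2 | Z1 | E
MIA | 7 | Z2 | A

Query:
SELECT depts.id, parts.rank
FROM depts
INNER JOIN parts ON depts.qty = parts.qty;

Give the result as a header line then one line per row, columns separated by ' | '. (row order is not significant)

After JOIN parts (6 rows):
depts.id | depts.name | depts.qty | parts.rank | parts.qty
2 | frank | 10 | 30 | 10
2 | frank | 10 | 4 | 10
10 | frank | 1 | 9 | 1
8 | frank | 10 | 30 | 10
8 | frank | 10 | 4 | 10
80 | hank | 9 | 5 | 9
After SELECT (6 rows):
depts.id | parts.rank
2 | 30
2 | 4
10 | 9
8 | 30
8 | 4
80 | 5

== RESULT ==
depts.id | parts.rank
2 | 30
2 | 4
10 | 9
8 | 30
8 | 4
80 | 5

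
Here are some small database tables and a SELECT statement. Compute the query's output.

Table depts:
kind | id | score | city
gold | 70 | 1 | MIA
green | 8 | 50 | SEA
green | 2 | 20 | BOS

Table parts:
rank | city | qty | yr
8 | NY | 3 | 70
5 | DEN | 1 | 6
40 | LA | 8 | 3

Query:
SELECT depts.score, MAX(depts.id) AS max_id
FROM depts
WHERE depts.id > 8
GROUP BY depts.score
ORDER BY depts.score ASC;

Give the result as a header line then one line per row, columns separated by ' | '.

== RESULT ==
depts.score | max_id
1 | 70

Derivation:
After WHERE (1 rows):
depts.kind | depts.id | depts.score | depts.city
gold | 70 | 1 | MIA
After GROUP BY (1 rows):
depts.score | max_id
1 | 70
After ORDER BY (1 rows):
depts.score | max_id
1 | 70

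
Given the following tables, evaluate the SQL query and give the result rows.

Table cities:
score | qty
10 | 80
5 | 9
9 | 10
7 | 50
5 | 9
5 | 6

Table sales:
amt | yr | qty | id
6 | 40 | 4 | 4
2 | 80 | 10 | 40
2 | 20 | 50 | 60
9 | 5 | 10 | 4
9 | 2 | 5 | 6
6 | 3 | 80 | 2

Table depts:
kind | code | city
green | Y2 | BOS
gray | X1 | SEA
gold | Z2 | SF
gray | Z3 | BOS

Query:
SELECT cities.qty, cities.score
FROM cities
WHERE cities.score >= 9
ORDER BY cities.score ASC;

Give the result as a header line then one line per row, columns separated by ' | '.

After WHERE (2 rows):
cities.score | cities.qty
10 | 80
9 | 10
After SELECT (2 rows):
cities.qty | cities.score
80 | 10
10 | 9
After ORDER BY (2 rows):
cities.qty | cities.score
10 | 9
80 | 10

== RESULT ==
cities.qty | cities.score
10 | 9
80 | 10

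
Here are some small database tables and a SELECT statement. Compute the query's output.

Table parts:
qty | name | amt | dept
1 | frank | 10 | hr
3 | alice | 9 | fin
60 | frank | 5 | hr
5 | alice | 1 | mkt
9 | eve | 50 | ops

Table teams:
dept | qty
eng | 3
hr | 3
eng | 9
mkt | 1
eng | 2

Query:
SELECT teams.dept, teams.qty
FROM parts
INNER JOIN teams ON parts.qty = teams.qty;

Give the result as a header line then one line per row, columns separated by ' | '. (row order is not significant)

After JOIN teams (4 rows):
parts.qty | parts.name | parts.amt | parts.dept | teams.dept | teams.qty
1 | frank | 10 | hr | mkt | 1
3 | alice | 9 | fin | eng | 3
3 | alice | 9 | fin | hr | 3
9 | eve | 50 | ops | eng | 9
After SELECT (4 rows):
teams.dept | teams.qty
mkt | 1
eng | 3
hr | 3
eng | 9

== RESULT ==
teams.dept | teams.qty
mkt | 1
eng | 3
hr | 3
eng | 9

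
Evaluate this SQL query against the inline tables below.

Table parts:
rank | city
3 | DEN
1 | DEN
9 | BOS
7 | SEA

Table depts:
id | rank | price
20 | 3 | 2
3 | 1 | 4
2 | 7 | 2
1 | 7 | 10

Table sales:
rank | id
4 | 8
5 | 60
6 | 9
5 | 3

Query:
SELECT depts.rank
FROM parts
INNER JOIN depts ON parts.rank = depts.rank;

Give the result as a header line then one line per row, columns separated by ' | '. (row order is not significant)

After JOIN depts (4 rows):
parts.rank | parts.city | depts.id | depts.rank | depts.price
3 | DEN | 20 | 3 | 2
1 | DEN | 3 | 1 | 4
7 | SEA | 2 | 7 | 2
7 | SEA | 1 | 7 | 10
After SELECT (4 rows):
depts.rank
3
1
7
7

== RESULT ==
depts.rank
3
1
7
7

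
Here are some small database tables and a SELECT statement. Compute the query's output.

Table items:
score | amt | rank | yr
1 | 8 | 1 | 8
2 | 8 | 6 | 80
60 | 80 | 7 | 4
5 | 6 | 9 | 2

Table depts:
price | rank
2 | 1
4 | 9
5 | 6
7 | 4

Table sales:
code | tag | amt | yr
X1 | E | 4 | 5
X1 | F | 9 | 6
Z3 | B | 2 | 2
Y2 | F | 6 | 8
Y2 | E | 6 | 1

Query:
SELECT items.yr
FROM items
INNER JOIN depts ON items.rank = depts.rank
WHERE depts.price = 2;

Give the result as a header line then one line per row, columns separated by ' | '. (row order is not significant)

After JOIN depts (3 rows):
items.score | items.amt | items.rank | items.yr | depts.price | depts.rank
1 | 8 | 1 | 8 | 2 | 1
2 | 8 | 6 | 80 | 5 | 6
5 | 6 | 9 | 2 | 4 | 9
After WHERE (1 rows):
items.score | items.amt | items.rank | items.yr | depts.price | depts.rank
1 | 8 | 1 | 8 | 2 | 1
After SELECT (1 rows):
items.yr
8

== RESULT ==
items.yr
8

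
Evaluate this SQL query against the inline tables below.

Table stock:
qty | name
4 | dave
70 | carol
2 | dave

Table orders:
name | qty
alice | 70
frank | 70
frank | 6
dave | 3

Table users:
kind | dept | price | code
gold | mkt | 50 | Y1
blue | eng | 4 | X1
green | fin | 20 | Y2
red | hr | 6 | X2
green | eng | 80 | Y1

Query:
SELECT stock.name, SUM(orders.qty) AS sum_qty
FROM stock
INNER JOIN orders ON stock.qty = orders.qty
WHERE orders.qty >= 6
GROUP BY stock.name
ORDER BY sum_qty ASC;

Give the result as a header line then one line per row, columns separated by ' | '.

== RESULT ==
stock.name | sum_qty
carol | 140

Derivation:
After JOIN orders (2 rows):
stock.qty | stock.name | orders.name | orders.qty
70 | carol | alice | 70
70 | carol | frank | 70
After WHERE (2 rows):
stock.qty | stock.name | orders.name | orders.qty
70 | carol | alice | 70
70 | carol | frank | 70
After GROUP BY (1 rows):
stock.name | sum_qty
carol | 140
After ORDER BY (1 rows):
stock.name | sum_qty
carol | 140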